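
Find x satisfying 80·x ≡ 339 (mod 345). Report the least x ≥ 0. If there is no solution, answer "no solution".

gcd(80, 345):
345 = 4*80 + 25
80 = 3*25 + 5
25 = 5*5 + 0
gcd = 5, but 5 ∤ 339, so the congruence has no solution.

no solution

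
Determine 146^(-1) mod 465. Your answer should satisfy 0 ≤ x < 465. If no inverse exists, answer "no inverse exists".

86

Apply the Euclidean algorithm to 465 and 146:
465 = 3*146 + 27
146 = 5*27 + 11
27 = 2*11 + 5
11 = 2*5 + 1
5 = 5*1 + 0
gcd = 1, so the inverse exists. Back-substitute:
1 = 11 − 2·5
1 = −2·27 + 5·11
1 = 5·146 − 27·27
1 = −27·465 + 86·146
So 146·86 ≡ 1 (mod 465).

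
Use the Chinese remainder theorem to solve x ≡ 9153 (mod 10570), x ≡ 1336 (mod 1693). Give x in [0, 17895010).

2979323

Write x = 9153 + 10570·k. Then 10570·k ≡ 1336 − 9153 ≡ 648 (mod 1693).
Need 10570⁻¹ mod 1693. Extended Euclid on (1693, 412):
1693 = 4*412 + 45
412 = 9*45 + 7
45 = 6*7 + 3
7 = 2*3 + 1
3 = 3*1 + 0
Back-substitute:
1 = 7 − 2·3
1 = −2·45 + 13·7
1 = 13·412 − 119·45
1 = −119·1693 + 489·412
10570⁻¹ ≡ 489 (mod 1693), so k ≡ 489·648 ≡ 281 (mod 1693).
x = 9153 + 10570·281 = 2979323.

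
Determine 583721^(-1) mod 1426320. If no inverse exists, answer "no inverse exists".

gcd(1426320, 583721) by repeated division:
1426320 = 2*583721 + 258878
583721 = 2*258878 + 65965
258878 = 3*65965 + 60983
65965 = 1*60983 + 4982
60983 = 12*4982 + 1199
4982 = 4*1199 + 186
1199 = 6*186 + 83
186 = 2*83 + 20
83 = 4*20 + 3
20 = 6*3 + 2
3 = 1*2 + 1
2 = 2*1 + 0
gcd = 1, so the inverse exists. Back-substitute:
1 = 3 − 2
1 = −20 + 7·3
1 = 7·83 − 29·20
1 = −29·186 + 65·83
1 = 65·1199 − 419·186
1 = −419·4982 + 1741·1199
1 = 1741·60983 − 21311·4982
1 = −21311·65965 + 23052·60983
1 = 23052·258878 − 90467·65965
1 = −90467·583721 + 203986·258878
1 = 203986·1426320 − 498439·583721
So 583721·(-498439) ≡ 1 (mod 1426320), and -498439 ≡ 927881 (mod 1426320).

927881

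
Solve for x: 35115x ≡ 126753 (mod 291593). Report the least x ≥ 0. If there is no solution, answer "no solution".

First find gcd(35115, 291593):
291593 = 8*35115 + 10673
35115 = 3*10673 + 3096
10673 = 3*3096 + 1385
3096 = 2*1385 + 326
1385 = 4*326 + 81
326 = 4*81 + 2
81 = 40*2 + 1
2 = 2*1 + 0
gcd = 1, so a unique solution mod 291593 exists.
Back-substitute for the Bézout coefficients:
1 = 81 − 40·2
1 = −40·326 + 161·81
1 = 161·1385 − 684·326
1 = −684·3096 + 1529·1385
1 = 1529·10673 − 5271·3096
1 = −5271·35115 + 17342·10673
1 = 17342·291593 − 144007·35115
So 35115·(-144007) ≡ 1 (mod 291593), giving 35115⁻¹ ≡ 147586.
x ≡ 35115⁻¹·126753 ≡ 147586·126753 ≡ 110936 (mod 291593).

110936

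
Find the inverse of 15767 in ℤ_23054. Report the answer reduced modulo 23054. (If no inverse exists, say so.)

22339

Run Euclid on (23054, 15767):
23054 = 1·15767 + 7287
15767 = 2·7287 + 1193
7287 = 6·1193 + 129
1193 = 9·129 + 32
129 = 4·32 + 1
32 = 32·1 + 0
Since gcd(15767, 23054) = 1, back-substitute to write 1 as a combination:
1 = 129 − 4·32
1 = −4·1193 + 37·129
1 = 37·7287 − 226·1193
1 = −226·15767 + 489·7287
1 = 489·23054 − 715·15767
So 15767·(-715) ≡ 1 (mod 23054), and -715 ≡ 22339 (mod 23054).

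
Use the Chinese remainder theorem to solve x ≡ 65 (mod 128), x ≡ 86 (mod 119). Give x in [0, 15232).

Write x = 65 + 128·k. Then 128·k ≡ 86 − 65 ≡ 21 (mod 119).
Need 128⁻¹ mod 119. Extended Euclid on (119, 9):
119 = 13×9 + 2
9 = 4×2 + 1
2 = 2×1 + 0
Back-substitute:
1 = 9 − 4·2
1 = −4·119 + 53·9
128⁻¹ ≡ 53 (mod 119), so k ≡ 53·21 ≡ 42 (mod 119).
x = 65 + 128·42 = 5441.

5441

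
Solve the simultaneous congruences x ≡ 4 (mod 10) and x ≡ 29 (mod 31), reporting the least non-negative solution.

Write x = 4 + 10·k. Then 10·k ≡ 29 − 4 ≡ 25 (mod 31).
Need 10⁻¹ mod 31. Extended Euclid on (31, 10):
31 = 3*10 + 1
10 = 10*1 + 0
Back-substitute:
1 = 31 − 3·10
10⁻¹ ≡ 28 (mod 31), so k ≡ 28·25 ≡ 18 (mod 31).
x = 4 + 10·18 = 184.

184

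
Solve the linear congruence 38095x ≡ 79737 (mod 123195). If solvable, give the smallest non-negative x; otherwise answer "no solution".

gcd(38095, 123195):
123195 = 3*38095 + 8910
38095 = 4*8910 + 2455
8910 = 3*2455 + 1545
2455 = 1*1545 + 910
1545 = 1*910 + 635
910 = 1*635 + 275
635 = 2*275 + 85
275 = 3*85 + 20
85 = 4*20 + 5
20 = 4*5 + 0
gcd = 5, but 5 ∤ 79737, so the congruence has no solution.

no solution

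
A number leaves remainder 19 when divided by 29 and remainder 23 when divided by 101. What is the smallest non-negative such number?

Write x = 19 + 29·k. Then 29·k ≡ 23 − 19 ≡ 4 (mod 101).
Need 29⁻¹ mod 101. Extended Euclid on (101, 29):
101 = 3×29 + 14
29 = 2×14 + 1
14 = 14×1 + 0
Back-substitute:
1 = 29 − 2·14
1 = −2·101 + 7·29
29⁻¹ ≡ 7 (mod 101), so k ≡ 7·4 ≡ 28 (mod 101).
x = 19 + 29·28 = 831.

831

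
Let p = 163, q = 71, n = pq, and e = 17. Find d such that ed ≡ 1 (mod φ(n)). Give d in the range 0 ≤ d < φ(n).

φ(n) = (p−1)(q−1) = 162·70 = 11340.
Need d with 17·d ≡ 1 (mod 11340). Apply the extended Euclidean algorithm:
11340 = 667*17 + 1
17 = 17*1 + 0
Back-substitute:
1 = 11340 − 667·17
So 17·(-667) ≡ 1 (mod 11340), hence d ≡ -667 ≡ 10673 (mod 11340).

10673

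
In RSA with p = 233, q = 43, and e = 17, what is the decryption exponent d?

6305

φ(n) = (p−1)(q−1) = 232·42 = 9744.
Need d with 17·d ≡ 1 (mod 9744). Apply the extended Euclidean algorithm:
9744 = 573·17 + 3
17 = 5·3 + 2
3 = 1·2 + 1
2 = 2·1 + 0
Back-substitute:
1 = 3 − 2
1 = −17 + 6·3
1 = 6·9744 − 3439·17
So 17·(-3439) ≡ 1 (mod 9744), hence d ≡ -3439 ≡ 6305 (mod 9744).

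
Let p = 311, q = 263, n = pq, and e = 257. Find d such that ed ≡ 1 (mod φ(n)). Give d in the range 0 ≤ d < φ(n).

φ(n) = (p−1)(q−1) = 310·262 = 81220.
Need d with 257·d ≡ 1 (mod 81220). Apply the extended Euclidean algorithm:
81220 = 316*257 + 8
257 = 32*8 + 1
8 = 8*1 + 0
Back-substitute:
1 = 257 − 32·8
1 = −32·81220 + 10113·257
So 257·10113 ≡ 1 (mod 81220), hence d = 10113.

10113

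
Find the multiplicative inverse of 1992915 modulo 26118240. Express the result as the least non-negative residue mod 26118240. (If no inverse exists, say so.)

Euclidean algorithm on 26118240, 1992915:
26118240 = 13*1992915 + 210345
1992915 = 9*210345 + 99810
210345 = 2*99810 + 10725
99810 = 9*10725 + 3285
10725 = 3*3285 + 870
3285 = 3*870 + 675
870 = 1*675 + 195
675 = 3*195 + 90
195 = 2*90 + 15
90 = 6*15 + 0
Since gcd = 15 > 1, 1992915 is not a unit mod 26118240.

no inverse exists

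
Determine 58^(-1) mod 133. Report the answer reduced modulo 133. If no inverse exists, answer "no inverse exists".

39

gcd(133, 58) by repeated division:
133 = 2*58 + 17
58 = 3*17 + 7
17 = 2*7 + 3
7 = 2*3 + 1
3 = 3*1 + 0
gcd = 1, so the inverse exists. Back-substitute:
1 = 7 − 2·3
1 = −2·17 + 5·7
1 = 5·58 − 17·17
1 = −17·133 + 39·58
So 58·39 ≡ 1 (mod 133).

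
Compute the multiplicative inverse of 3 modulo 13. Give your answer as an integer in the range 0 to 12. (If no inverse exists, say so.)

Apply the Euclidean algorithm to 13 and 3:
13 = 4×3 + 1
3 = 3×1 + 0
The gcd is 1. Working backward:
1 = 13 − 4·3
Thus 3·(-4) ≡ 1 (mod 13); reducing, -4 mod 13 = 9.

9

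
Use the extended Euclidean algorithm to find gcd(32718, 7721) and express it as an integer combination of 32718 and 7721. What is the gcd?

Euclidean algorithm:
32718 = 4·7721 + 1834
7721 = 4·1834 + 385
1834 = 4·385 + 294
385 = 1·294 + 91
294 = 3·91 + 21
91 = 4·21 + 7
21 = 3·7 + 0
gcd(32718, 7721) = 7.
Back-substituting:
7 = 91 − 4·21
7 = −4·294 + 13·91
7 = 13·385 − 17·294
7 = −17·1834 + 81·385
7 = 81·7721 − 341·1834
7 = −341·32718 + 1445·7721
So 7 = (-341)·32718 + (1445)·7721.

7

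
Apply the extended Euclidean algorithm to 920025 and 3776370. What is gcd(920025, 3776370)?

Euclidean algorithm:
3776370 = 4·920025 + 96270
920025 = 9·96270 + 53595
96270 = 1·53595 + 42675
53595 = 1·42675 + 10920
42675 = 3·10920 + 9915
10920 = 1·9915 + 1005
9915 = 9·1005 + 870
1005 = 1·870 + 135
870 = 6·135 + 60
135 = 2·60 + 15
60 = 4·15 + 0
gcd(920025, 3776370) = 15.
Back-substituting:
15 = 135 − 2·60
15 = −2·870 + 13·135
15 = 13·1005 − 15·870
15 = −15·9915 + 148·1005
15 = 148·10920 − 163·9915
15 = −163·42675 + 637·10920
15 = 637·53595 − 800·42675
15 = −800·96270 + 1437·53595
15 = 1437·920025 − 13733·96270
15 = −13733·3776370 + 56369·920025
So 15 = (-13733)·3776370 + (56369)·920025.

15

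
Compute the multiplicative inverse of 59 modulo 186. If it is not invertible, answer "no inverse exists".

gcd(186, 59) by repeated division:
186 = 3·59 + 9
59 = 6·9 + 5
9 = 1·5 + 4
5 = 1·4 + 1
4 = 4·1 + 0
The gcd is 1. Working backward:
1 = 5 − 4
1 = −9 + 2·5
1 = 2·59 − 13·9
1 = −13·186 + 41·59
So 59·41 ≡ 1 (mod 186).

41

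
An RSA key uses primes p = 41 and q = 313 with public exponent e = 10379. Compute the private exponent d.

4259

φ(n) = (p−1)(q−1) = 40·312 = 12480.
Need d with 10379·d ≡ 1 (mod 12480). Apply the extended Euclidean algorithm:
12480 = 1*10379 + 2101
10379 = 4*2101 + 1975
2101 = 1*1975 + 126
1975 = 15*126 + 85
126 = 1*85 + 41
85 = 2*41 + 3
41 = 13*3 + 2
3 = 1*2 + 1
2 = 2*1 + 0
Back-substitute:
1 = 3 − 2
1 = −41 + 14·3
1 = 14·85 − 29·41
1 = −29·126 + 43·85
1 = 43·1975 − 674·126
1 = −674·2101 + 717·1975
1 = 717·10379 − 3542·2101
1 = −3542·12480 + 4259·10379
So 10379·4259 ≡ 1 (mod 12480), hence d = 4259.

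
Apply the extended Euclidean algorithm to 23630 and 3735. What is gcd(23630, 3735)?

5

Euclidean algorithm:
23630 = 6×3735 + 1220
3735 = 3×1220 + 75
1220 = 16×75 + 20
75 = 3×20 + 15
20 = 1×15 + 5
15 = 3×5 + 0
gcd(23630, 3735) = 5.
Express as a combination:
5 = 20 − 15
5 = −75 + 4·20
5 = 4·1220 − 65·75
5 = −65·3735 + 199·1220
5 = 199·23630 − 1259·3735
So 5 = (199)·23630 + (-1259)·3735.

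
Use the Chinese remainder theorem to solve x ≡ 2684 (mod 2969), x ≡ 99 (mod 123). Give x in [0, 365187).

195669

Write x = 2684 + 2969·k. Then 2969·k ≡ 99 − 2684 ≡ 121 (mod 123).
Need 2969⁻¹ mod 123. Extended Euclid on (123, 17):
123 = 7×17 + 4
17 = 4×4 + 1
4 = 4×1 + 0
Back-substitute:
1 = 17 − 4·4
1 = −4·123 + 29·17
2969⁻¹ ≡ 29 (mod 123), so k ≡ 29·121 ≡ 65 (mod 123).
x = 2684 + 2969·65 = 195669.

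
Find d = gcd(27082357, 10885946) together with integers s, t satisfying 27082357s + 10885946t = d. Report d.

Apply Euclid's algorithm to 27082357 and 10885946:
27082357 = 2×10885946 + 5310465
10885946 = 2×5310465 + 265016
5310465 = 20×265016 + 10145
265016 = 26×10145 + 1246
10145 = 8×1246 + 177
1246 = 7×177 + 7
177 = 25×7 + 2
7 = 3×2 + 1
2 = 2×1 + 0
gcd(27082357, 10885946) = 1.
Back-substituting:
1 = 7 − 3·2
1 = −3·177 + 76·7
1 = 76·1246 − 535·177
1 = −535·10145 + 4356·1246
1 = 4356·265016 − 113791·10145
1 = −113791·5310465 + 2280176·265016
1 = 2280176·10885946 − 4674143·5310465
1 = −4674143·27082357 + 11628462·10885946
So 1 = (-4674143)·27082357 + (11628462)·10885946.

1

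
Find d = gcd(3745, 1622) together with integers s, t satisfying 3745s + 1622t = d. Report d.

Euclidean algorithm:
3745 = 2·1622 + 501
1622 = 3·501 + 119
501 = 4·119 + 25
119 = 4·25 + 19
25 = 1·19 + 6
19 = 3·6 + 1
6 = 6·1 + 0
gcd(3745, 1622) = 1.
Working backward:
1 = 19 − 3·6
1 = −3·25 + 4·19
1 = 4·119 − 19·25
1 = −19·501 + 80·119
1 = 80·1622 − 259·501
1 = −259·3745 + 598·1622
So 1 = (-259)·3745 + (598)·1622.

1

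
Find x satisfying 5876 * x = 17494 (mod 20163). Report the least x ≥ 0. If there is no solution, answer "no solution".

gcd(5876, 20163):
20163 = 3×5876 + 2535
5876 = 2×2535 + 806
2535 = 3×806 + 117
806 = 6×117 + 104
117 = 1×104 + 13
104 = 8×13 + 0
gcd = 13, but 13 ∤ 17494, so the congruence has no solution.

no solution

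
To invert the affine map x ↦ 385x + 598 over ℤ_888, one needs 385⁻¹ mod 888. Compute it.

745

Run Euclid on (888, 385):
888 = 2·385 + 118
385 = 3·118 + 31
118 = 3·31 + 25
31 = 1·25 + 6
25 = 4·6 + 1
6 = 6·1 + 0
gcd = 1, so the inverse exists. Back-substitute:
1 = 25 − 4·6
1 = −4·31 + 5·25
1 = 5·118 − 19·31
1 = −19·385 + 62·118
1 = 62·888 − 143·385
Hence 385⁻¹ ≡ -143 ≡ 745 (mod 888).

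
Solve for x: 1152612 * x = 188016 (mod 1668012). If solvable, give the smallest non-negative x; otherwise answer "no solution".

89381

First find gcd(1152612, 1668012):
1668012 = 1·1152612 + 515400
1152612 = 2·515400 + 121812
515400 = 4·121812 + 28152
121812 = 4·28152 + 9204
28152 = 3·9204 + 540
9204 = 17·540 + 24
540 = 22·24 + 12
24 = 2·12 + 0
gcd = 12 and 12 | 188016, so solutions exist. Divide through by 12: 96051x ≡ 15668 (mod 139001).
Now find 96051⁻¹ mod 139001:
139001 = 1·96051 + 42950
96051 = 2·42950 + 10151
42950 = 4·10151 + 2346
10151 = 4·2346 + 767
2346 = 3·767 + 45
767 = 17·45 + 2
45 = 22·2 + 1
2 = 2·1 + 0
Back-substitute:
1 = 45 − 22·2
1 = −22·767 + 375·45
1 = 375·2346 − 1147·767
1 = −1147·10151 + 4963·2346
1 = 4963·42950 − 20999·10151
1 = −20999·96051 + 46961·42950
1 = 46961·139001 − 67960·96051
So 96051·(-67960) ≡ 1 (mod 139001), i.e. 96051⁻¹ ≡ 71041.
Then x ≡ 71041·15668 ≡ 89381 (mod 139001); the smallest non-negative solution is x = 89381.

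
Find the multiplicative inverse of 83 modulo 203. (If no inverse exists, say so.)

Apply the Euclidean algorithm to 203 and 83:
203 = 2×83 + 37
83 = 2×37 + 9
37 = 4×9 + 1
9 = 9×1 + 0
Since gcd(83, 203) = 1, back-substitute to write 1 as a combination:
1 = 37 − 4·9
1 = −4·83 + 9·37
1 = 9·203 − 22·83
So 83·(-22) ≡ 1 (mod 203), and -22 ≡ 181 (mod 203).

181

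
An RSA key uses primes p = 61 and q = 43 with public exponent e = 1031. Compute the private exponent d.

φ(n) = (p−1)(q−1) = 60·42 = 2520.
Need d with 1031·d ≡ 1 (mod 2520). Apply the extended Euclidean algorithm:
2520 = 2×1031 + 458
1031 = 2×458 + 115
458 = 3×115 + 113
115 = 1×113 + 2
113 = 56×2 + 1
2 = 2×1 + 0
Back-substitute:
1 = 113 − 56·2
1 = −56·115 + 57·113
1 = 57·458 − 227·115
1 = −227·1031 + 511·458
1 = 511·2520 − 1249·1031
So 1031·(-1249) ≡ 1 (mod 2520), hence d ≡ -1249 ≡ 1271 (mod 2520).

1271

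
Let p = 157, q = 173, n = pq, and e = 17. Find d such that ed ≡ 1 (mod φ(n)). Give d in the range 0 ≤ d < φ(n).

φ(n) = (p−1)(q−1) = 156·172 = 26832.
Need d with 17·d ≡ 1 (mod 26832). Apply the extended Euclidean algorithm:
26832 = 1578·17 + 6
17 = 2·6 + 5
6 = 1·5 + 1
5 = 5·1 + 0
Back-substitute:
1 = 6 − 5
1 = −17 + 3·6
1 = 3·26832 − 4735·17
So 17·(-4735) ≡ 1 (mod 26832), hence d ≡ -4735 ≡ 22097 (mod 26832).

22097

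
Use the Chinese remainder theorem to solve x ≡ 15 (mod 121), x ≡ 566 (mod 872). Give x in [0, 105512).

Write x = 15 + 121·k. Then 121·k ≡ 566 − 15 ≡ 551 (mod 872).
Need 121⁻¹ mod 872. Extended Euclid on (872, 121):
872 = 7*121 + 25
121 = 4*25 + 21
25 = 1*21 + 4
21 = 5*4 + 1
4 = 4*1 + 0
Back-substitute:
1 = 21 − 5·4
1 = −5·25 + 6·21
1 = 6·121 − 29·25
1 = −29·872 + 209·121
121⁻¹ ≡ 209 (mod 872), so k ≡ 209·551 ≡ 55 (mod 872).
x = 15 + 121·55 = 6670.

6670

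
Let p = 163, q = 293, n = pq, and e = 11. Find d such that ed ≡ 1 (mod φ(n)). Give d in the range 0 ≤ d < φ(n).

34403

φ(n) = (p−1)(q−1) = 162·292 = 47304.
Need d with 11·d ≡ 1 (mod 47304). Apply the extended Euclidean algorithm:
47304 = 4300*11 + 4
11 = 2*4 + 3
4 = 1*3 + 1
3 = 3*1 + 0
Back-substitute:
1 = 4 − 3
1 = −11 + 3·4
1 = 3·47304 − 12901·11
So 11·(-12901) ≡ 1 (mod 47304), hence d ≡ -12901 ≡ 34403 (mod 47304).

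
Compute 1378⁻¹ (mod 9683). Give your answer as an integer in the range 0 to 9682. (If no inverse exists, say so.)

8636

Apply the Euclidean algorithm to 9683 and 1378:
9683 = 7·1378 + 37
1378 = 37·37 + 9
37 = 4·9 + 1
9 = 9·1 + 0
gcd = 1, so the inverse exists. Back-substitute:
1 = 37 − 4·9
1 = −4·1378 + 149·37
1 = 149·9683 − 1047·1378
Thus 1378·(-1047) ≡ 1 (mod 9683); reducing, -1047 mod 9683 = 8636.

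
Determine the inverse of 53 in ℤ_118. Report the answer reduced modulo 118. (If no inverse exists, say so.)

Run Euclid on (118, 53):
118 = 2×53 + 12
53 = 4×12 + 5
12 = 2×5 + 2
5 = 2×2 + 1
2 = 2×1 + 0
The gcd is 1. Working backward:
1 = 5 − 2·2
1 = −2·12 + 5·5
1 = 5·53 − 22·12
1 = −22·118 + 49·53
So 53·49 ≡ 1 (mod 118).

49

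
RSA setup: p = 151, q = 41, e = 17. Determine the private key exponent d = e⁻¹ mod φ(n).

353

φ(n) = (p−1)(q−1) = 150·40 = 6000.
Need d with 17·d ≡ 1 (mod 6000). Apply the extended Euclidean algorithm:
6000 = 352*17 + 16
17 = 1*16 + 1
16 = 16*1 + 0
Back-substitute:
1 = 17 − 16
1 = −6000 + 353·17
So 17·353 ≡ 1 (mod 6000), hence d = 353.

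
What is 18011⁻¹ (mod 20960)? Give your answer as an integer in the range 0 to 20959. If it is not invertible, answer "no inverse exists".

11571

Run Euclid on (20960, 18011):
20960 = 1·18011 + 2949
18011 = 6·2949 + 317
2949 = 9·317 + 96
317 = 3·96 + 29
96 = 3·29 + 9
29 = 3·9 + 2
9 = 4·2 + 1
2 = 2·1 + 0
The gcd is 1. Working backward:
1 = 9 − 4·2
1 = −4·29 + 13·9
1 = 13·96 − 43·29
1 = −43·317 + 142·96
1 = 142·2949 − 1321·317
1 = −1321·18011 + 8068·2949
1 = 8068·20960 − 9389·18011
Thus 18011·(-9389) ≡ 1 (mod 20960); reducing, -9389 mod 20960 = 11571.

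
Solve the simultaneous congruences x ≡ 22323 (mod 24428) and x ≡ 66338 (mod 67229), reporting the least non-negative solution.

772191403

Write x = 22323 + 24428·k. Then 24428·k ≡ 66338 − 22323 ≡ 44015 (mod 67229).
Need 24428⁻¹ mod 67229. Extended Euclid on (67229, 24428):
67229 = 2×24428 + 18373
24428 = 1×18373 + 6055
18373 = 3×6055 + 208
6055 = 29×208 + 23
208 = 9×23 + 1
23 = 23×1 + 0
Back-substitute:
1 = 208 − 9·23
1 = −9·6055 + 262·208
1 = 262·18373 − 795·6055
1 = −795·24428 + 1057·18373
1 = 1057·67229 − 2909·24428
24428⁻¹ ≡ 64320 (mod 67229), so k ≡ 64320·44015 ≡ 31610 (mod 67229).
x = 22323 + 24428·31610 = 772191403.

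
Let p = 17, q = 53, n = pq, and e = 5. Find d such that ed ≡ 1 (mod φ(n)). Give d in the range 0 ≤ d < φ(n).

333

φ(n) = (p−1)(q−1) = 16·52 = 832.
Need d with 5·d ≡ 1 (mod 832). Apply the extended Euclidean algorithm:
832 = 166*5 + 2
5 = 2*2 + 1
2 = 2*1 + 0
Back-substitute:
1 = 5 − 2·2
1 = −2·832 + 333·5
So 5·333 ≡ 1 (mod 832), hence d = 333.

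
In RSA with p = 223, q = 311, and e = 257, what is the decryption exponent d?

47933

φ(n) = (p−1)(q−1) = 222·310 = 68820.
Need d with 257·d ≡ 1 (mod 68820). Apply the extended Euclidean algorithm:
68820 = 267×257 + 201
257 = 1×201 + 56
201 = 3×56 + 33
56 = 1×33 + 23
33 = 1×23 + 10
23 = 2×10 + 3
10 = 3×3 + 1
3 = 3×1 + 0
Back-substitute:
1 = 10 − 3·3
1 = −3·23 + 7·10
1 = 7·33 − 10·23
1 = −10·56 + 17·33
1 = 17·201 − 61·56
1 = −61·257 + 78·201
1 = 78·68820 − 20887·257
So 257·(-20887) ≡ 1 (mod 68820), hence d ≡ -20887 ≡ 47933 (mod 68820).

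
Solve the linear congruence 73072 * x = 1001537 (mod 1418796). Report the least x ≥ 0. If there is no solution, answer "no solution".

gcd(73072, 1418796):
1418796 = 19×73072 + 30428
73072 = 2×30428 + 12216
30428 = 2×12216 + 5996
12216 = 2×5996 + 224
5996 = 26×224 + 172
224 = 1×172 + 52
172 = 3×52 + 16
52 = 3×16 + 4
16 = 4×4 + 0
gcd = 4, but 4 ∤ 1001537, so the congruence has no solution.

no solution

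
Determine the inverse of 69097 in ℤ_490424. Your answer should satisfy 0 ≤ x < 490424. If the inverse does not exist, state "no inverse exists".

gcd(490424, 69097) by repeated division:
490424 = 7*69097 + 6745
69097 = 10*6745 + 1647
6745 = 4*1647 + 157
1647 = 10*157 + 77
157 = 2*77 + 3
77 = 25*3 + 2
3 = 1*2 + 1
2 = 2*1 + 0
Since gcd(69097, 490424) = 1, back-substitute to write 1 as a combination:
1 = 3 − 2
1 = −77 + 26·3
1 = 26·157 − 53·77
1 = −53·1647 + 556·157
1 = 556·6745 − 2277·1647
1 = −2277·69097 + 23326·6745
1 = 23326·490424 − 165559·69097
So 69097·(-165559) ≡ 1 (mod 490424), and -165559 ≡ 324865 (mod 490424).

324865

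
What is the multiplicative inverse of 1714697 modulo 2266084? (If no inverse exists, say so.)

1956021

Extended Euclidean algorithm:
2266084 = 1*1714697 + 551387
1714697 = 3*551387 + 60536
551387 = 9*60536 + 6563
60536 = 9*6563 + 1469
6563 = 4*1469 + 687
1469 = 2*687 + 95
687 = 7*95 + 22
95 = 4*22 + 7
22 = 3*7 + 1
7 = 7*1 + 0
gcd = 1, so the inverse exists. Back-substitute:
1 = 22 − 3·7
1 = −3·95 + 13·22
1 = 13·687 − 94·95
1 = −94·1469 + 201·687
1 = 201·6563 − 898·1469
1 = −898·60536 + 8283·6563
1 = 8283·551387 − 75445·60536
1 = −75445·1714697 + 234618·551387
1 = 234618·2266084 − 310063·1714697
Thus 1714697·(-310063) ≡ 1 (mod 2266084); reducing, -310063 mod 2266084 = 1956021.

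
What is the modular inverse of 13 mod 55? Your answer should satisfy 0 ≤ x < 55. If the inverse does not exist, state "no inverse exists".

17

Apply the Euclidean algorithm to 55 and 13:
55 = 4·13 + 3
13 = 4·3 + 1
3 = 3·1 + 0
The gcd is 1. Working backward:
1 = 13 − 4·3
1 = −4·55 + 17·13
So 13·17 ≡ 1 (mod 55).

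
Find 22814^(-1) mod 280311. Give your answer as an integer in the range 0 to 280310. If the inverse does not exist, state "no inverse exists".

gcd(280311, 22814) by repeated division:
280311 = 12·22814 + 6543
22814 = 3·6543 + 3185
6543 = 2·3185 + 173
3185 = 18·173 + 71
173 = 2·71 + 31
71 = 2·31 + 9
31 = 3·9 + 4
9 = 2·4 + 1
4 = 4·1 + 0
Since gcd(22814, 280311) = 1, back-substitute to write 1 as a combination:
1 = 9 − 2·4
1 = −2·31 + 7·9
1 = 7·71 − 16·31
1 = −16·173 + 39·71
1 = 39·3185 − 718·173
1 = −718·6543 + 1475·3185
1 = 1475·22814 − 5143·6543
1 = −5143·280311 + 63191·22814
So 22814·63191 ≡ 1 (mod 280311).

63191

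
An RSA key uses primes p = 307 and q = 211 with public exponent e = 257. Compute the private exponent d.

φ(n) = (p−1)(q−1) = 306·210 = 64260.
Need d with 257·d ≡ 1 (mod 64260). Apply the extended Euclidean algorithm:
64260 = 250×257 + 10
257 = 25×10 + 7
10 = 1×7 + 3
7 = 2×3 + 1
3 = 3×1 + 0
Back-substitute:
1 = 7 − 2·3
1 = −2·10 + 3·7
1 = 3·257 − 77·10
1 = −77·64260 + 19253·257
So 257·19253 ≡ 1 (mod 64260), hence d = 19253.

19253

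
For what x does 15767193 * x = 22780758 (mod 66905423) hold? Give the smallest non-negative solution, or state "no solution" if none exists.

First find gcd(15767193, 66905423):
66905423 = 4*15767193 + 3836651
15767193 = 4*3836651 + 420589
3836651 = 9*420589 + 51350
420589 = 8*51350 + 9789
51350 = 5*9789 + 2405
9789 = 4*2405 + 169
2405 = 14*169 + 39
169 = 4*39 + 13
39 = 3*13 + 0
gcd = 13 and 13 | 22780758, so solutions exist. Divide through by 13: 1212861x ≡ 1752366 (mod 5146571).
Now find 1212861⁻¹ mod 5146571:
5146571 = 4·1212861 + 295127
1212861 = 4·295127 + 32353
295127 = 9·32353 + 3950
32353 = 8·3950 + 753
3950 = 5·753 + 185
753 = 4·185 + 13
185 = 14·13 + 3
13 = 4·3 + 1
3 = 3·1 + 0
Back-substitute:
1 = 13 − 4·3
1 = −4·185 + 57·13
1 = 57·753 − 232·185
1 = −232·3950 + 1217·753
1 = 1217·32353 − 9968·3950
1 = −9968·295127 + 90929·32353
1 = 90929·1212861 − 373684·295127
1 = −373684·5146571 + 1585665·1212861
So 1212861⁻¹ ≡ 1585665 (mod 5146571).
Then x ≡ 1585665·1752366 ≡ 871064 (mod 5146571); the smallest non-negative solution is x = 871064.

871064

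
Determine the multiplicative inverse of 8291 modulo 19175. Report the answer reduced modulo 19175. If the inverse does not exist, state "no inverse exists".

1161

Run Euclid on (19175, 8291):
19175 = 2*8291 + 2593
8291 = 3*2593 + 512
2593 = 5*512 + 33
512 = 15*33 + 17
33 = 1*17 + 16
17 = 1*16 + 1
16 = 16*1 + 0
The gcd is 1. Working backward:
1 = 17 − 16
1 = −33 + 2·17
1 = 2·512 − 31·33
1 = −31·2593 + 157·512
1 = 157·8291 − 502·2593
1 = −502·19175 + 1161·8291
So 8291·1161 ≡ 1 (mod 19175).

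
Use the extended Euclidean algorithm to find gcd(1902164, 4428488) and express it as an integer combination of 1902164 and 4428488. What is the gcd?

Euclidean algorithm:
4428488 = 2*1902164 + 624160
1902164 = 3*624160 + 29684
624160 = 21*29684 + 796
29684 = 37*796 + 232
796 = 3*232 + 100
232 = 2*100 + 32
100 = 3*32 + 4
32 = 8*4 + 0
gcd(1902164, 4428488) = 4.
Back-substituting:
4 = 100 − 3·32
4 = −3·232 + 7·100
4 = 7·796 − 24·232
4 = −24·29684 + 895·796
4 = 895·624160 − 18819·29684
4 = −18819·1902164 + 57352·624160
4 = 57352·4428488 − 133523·1902164
So 4 = (57352)·4428488 + (-133523)·1902164.

4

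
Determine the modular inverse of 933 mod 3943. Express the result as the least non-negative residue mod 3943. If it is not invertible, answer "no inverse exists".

Run Euclid on (3943, 933):
3943 = 4×933 + 211
933 = 4×211 + 89
211 = 2×89 + 33
89 = 2×33 + 23
33 = 1×23 + 10
23 = 2×10 + 3
10 = 3×3 + 1
3 = 3×1 + 0
gcd = 1, so the inverse exists. Back-substitute:
1 = 10 − 3·3
1 = −3·23 + 7·10
1 = 7·33 − 10·23
1 = −10·89 + 27·33
1 = 27·211 − 64·89
1 = −64·933 + 283·211
1 = 283·3943 − 1196·933
Hence 933⁻¹ ≡ -1196 ≡ 2747 (mod 3943).

2747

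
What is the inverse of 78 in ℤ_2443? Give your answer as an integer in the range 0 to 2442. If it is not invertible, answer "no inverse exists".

Apply the Euclidean algorithm to 2443 and 78:
2443 = 31×78 + 25
78 = 3×25 + 3
25 = 8×3 + 1
3 = 3×1 + 0
gcd = 1, so the inverse exists. Back-substitute:
1 = 25 − 8·3
1 = −8·78 + 25·25
1 = 25·2443 − 783·78
Thus 78·(-783) ≡ 1 (mod 2443); reducing, -783 mod 2443 = 1660.

1660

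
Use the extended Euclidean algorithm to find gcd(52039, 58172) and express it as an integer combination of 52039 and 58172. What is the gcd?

1

Apply Euclid's algorithm to 58172 and 52039:
58172 = 1×52039 + 6133
52039 = 8×6133 + 2975
6133 = 2×2975 + 183
2975 = 16×183 + 47
183 = 3×47 + 42
47 = 1×42 + 5
42 = 8×5 + 2
5 = 2×2 + 1
2 = 2×1 + 0
gcd(52039, 58172) = 1.
Working backward:
1 = 5 − 2·2
1 = −2·42 + 17·5
1 = 17·47 − 19·42
1 = −19·183 + 74·47
1 = 74·2975 − 1203·183
1 = −1203·6133 + 2480·2975
1 = 2480·52039 − 21043·6133
1 = −21043·58172 + 23523·52039
So 1 = (-21043)·58172 + (23523)·52039.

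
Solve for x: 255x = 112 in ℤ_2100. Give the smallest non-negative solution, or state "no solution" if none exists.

no solution

gcd(255, 2100):
2100 = 8×255 + 60
255 = 4×60 + 15
60 = 4×15 + 0
gcd = 15, but 15 ∤ 112, so the congruence has no solution.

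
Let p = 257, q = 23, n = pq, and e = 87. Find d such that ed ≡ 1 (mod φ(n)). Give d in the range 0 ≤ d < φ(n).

φ(n) = (p−1)(q−1) = 256·22 = 5632.
Need d with 87·d ≡ 1 (mod 5632). Apply the extended Euclidean algorithm:
5632 = 64*87 + 64
87 = 1*64 + 23
64 = 2*23 + 18
23 = 1*18 + 5
18 = 3*5 + 3
5 = 1*3 + 2
3 = 1*2 + 1
2 = 2*1 + 0
Back-substitute:
1 = 3 − 2
1 = −5 + 2·3
1 = 2·18 − 7·5
1 = −7·23 + 9·18
1 = 9·64 − 25·23
1 = −25·87 + 34·64
1 = 34·5632 − 2201·87
So 87·(-2201) ≡ 1 (mod 5632), hence d ≡ -2201 ≡ 3431 (mod 5632).

3431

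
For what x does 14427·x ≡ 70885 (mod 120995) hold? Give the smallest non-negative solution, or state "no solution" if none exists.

no solution

gcd(14427, 120995):
120995 = 8*14427 + 5579
14427 = 2*5579 + 3269
5579 = 1*3269 + 2310
3269 = 1*2310 + 959
2310 = 2*959 + 392
959 = 2*392 + 175
392 = 2*175 + 42
175 = 4*42 + 7
42 = 6*7 + 0
gcd = 7, but 7 ∤ 70885, so the congruence has no solution.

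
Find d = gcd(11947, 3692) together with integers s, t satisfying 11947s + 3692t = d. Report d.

Apply Euclid's algorithm to 11947 and 3692:
11947 = 3*3692 + 871
3692 = 4*871 + 208
871 = 4*208 + 39
208 = 5*39 + 13
39 = 3*13 + 0
gcd(11947, 3692) = 13.
Express as a combination:
13 = 208 − 5·39
13 = −5·871 + 21·208
13 = 21·3692 − 89·871
13 = −89·11947 + 288·3692
So 13 = (-89)·11947 + (288)·3692.

13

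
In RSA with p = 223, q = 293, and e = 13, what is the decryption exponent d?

9973

φ(n) = (p−1)(q−1) = 222·292 = 64824.
Need d with 13·d ≡ 1 (mod 64824). Apply the extended Euclidean algorithm:
64824 = 4986·13 + 6
13 = 2·6 + 1
6 = 6·1 + 0
Back-substitute:
1 = 13 − 2·6
1 = −2·64824 + 9973·13
So 13·9973 ≡ 1 (mod 64824), hence d = 9973.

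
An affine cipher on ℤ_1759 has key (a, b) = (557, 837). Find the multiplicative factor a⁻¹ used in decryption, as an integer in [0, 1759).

Apply the Euclidean algorithm to 1759 and 557:
1759 = 3×557 + 88
557 = 6×88 + 29
88 = 3×29 + 1
29 = 29×1 + 0
Since gcd(557, 1759) = 1, back-substitute to write 1 as a combination:
1 = 88 − 3·29
1 = −3·557 + 19·88
1 = 19·1759 − 60·557
Thus 557·(-60) ≡ 1 (mod 1759); reducing, -60 mod 1759 = 1699.

1699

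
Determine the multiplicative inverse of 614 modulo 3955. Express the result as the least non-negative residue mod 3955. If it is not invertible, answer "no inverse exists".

Apply the Euclidean algorithm to 3955 and 614:
3955 = 6*614 + 271
614 = 2*271 + 72
271 = 3*72 + 55
72 = 1*55 + 17
55 = 3*17 + 4
17 = 4*4 + 1
4 = 4*1 + 0
Since gcd(614, 3955) = 1, back-substitute to write 1 as a combination:
1 = 17 − 4·4
1 = −4·55 + 13·17
1 = 13·72 − 17·55
1 = −17·271 + 64·72
1 = 64·614 − 145·271
1 = −145·3955 + 934·614
So 614·934 ≡ 1 (mod 3955).

934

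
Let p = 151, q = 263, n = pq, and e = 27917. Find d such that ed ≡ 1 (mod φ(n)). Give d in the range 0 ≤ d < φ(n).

6653

φ(n) = (p−1)(q−1) = 150·262 = 39300.
Need d with 27917·d ≡ 1 (mod 39300). Apply the extended Euclidean algorithm:
39300 = 1×27917 + 11383
27917 = 2×11383 + 5151
11383 = 2×5151 + 1081
5151 = 4×1081 + 827
1081 = 1×827 + 254
827 = 3×254 + 65
254 = 3×65 + 59
65 = 1×59 + 6
59 = 9×6 + 5
6 = 1×5 + 1
5 = 5×1 + 0
Back-substitute:
1 = 6 − 5
1 = −59 + 10·6
1 = 10·65 − 11·59
1 = −11·254 + 43·65
1 = 43·827 − 140·254
1 = −140·1081 + 183·827
1 = 183·5151 − 872·1081
1 = −872·11383 + 1927·5151
1 = 1927·27917 − 4726·11383
1 = −4726·39300 + 6653·27917
So 27917·6653 ≡ 1 (mod 39300), hence d = 6653.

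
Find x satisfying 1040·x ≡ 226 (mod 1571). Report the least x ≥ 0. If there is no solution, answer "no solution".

112

First find gcd(1040, 1571):
1571 = 1×1040 + 531
1040 = 1×531 + 509
531 = 1×509 + 22
509 = 23×22 + 3
22 = 7×3 + 1
3 = 3×1 + 0
gcd = 1, so a unique solution mod 1571 exists.
Back-substitute for the Bézout coefficients:
1 = 22 − 7·3
1 = −7·509 + 162·22
1 = 162·531 − 169·509
1 = −169·1040 + 331·531
1 = 331·1571 − 500·1040
So 1040·(-500) ≡ 1 (mod 1571), giving 1040⁻¹ ≡ 1071.
x ≡ 1040⁻¹·226 ≡ 1071·226 ≡ 112 (mod 1571).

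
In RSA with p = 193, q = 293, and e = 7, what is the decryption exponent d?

48055

φ(n) = (p−1)(q−1) = 192·292 = 56064.
Need d with 7·d ≡ 1 (mod 56064). Apply the extended Euclidean algorithm:
56064 = 8009×7 + 1
7 = 7×1 + 0
Back-substitute:
1 = 56064 − 8009·7
So 7·(-8009) ≡ 1 (mod 56064), hence d ≡ -8009 ≡ 48055 (mod 56064).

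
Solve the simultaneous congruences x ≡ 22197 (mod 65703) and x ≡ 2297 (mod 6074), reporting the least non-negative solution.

366513531

Write x = 22197 + 65703·k. Then 65703·k ≡ 2297 − 22197 ≡ 4396 (mod 6074).
Need 65703⁻¹ mod 6074. Extended Euclid on (6074, 4963):
6074 = 1×4963 + 1111
4963 = 4×1111 + 519
1111 = 2×519 + 73
519 = 7×73 + 8
73 = 9×8 + 1
8 = 8×1 + 0
Back-substitute:
1 = 73 − 9·8
1 = −9·519 + 64·73
1 = 64·1111 − 137·519
1 = −137·4963 + 612·1111
1 = 612·6074 − 749·4963
65703⁻¹ ≡ 5325 (mod 6074), so k ≡ 5325·4396 ≡ 5578 (mod 6074).
x = 22197 + 65703·5578 = 366513531.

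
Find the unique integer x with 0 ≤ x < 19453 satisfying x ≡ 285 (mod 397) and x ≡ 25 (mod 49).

18547

Write x = 285 + 397·k. Then 397·k ≡ 25 − 285 ≡ 34 (mod 49).
Need 397⁻¹ mod 49. Extended Euclid on (49, 5):
49 = 9*5 + 4
5 = 1*4 + 1
4 = 4*1 + 0
Back-substitute:
1 = 5 − 4
1 = −49 + 10·5
397⁻¹ ≡ 10 (mod 49), so k ≡ 10·34 ≡ 46 (mod 49).
x = 285 + 397·46 = 18547.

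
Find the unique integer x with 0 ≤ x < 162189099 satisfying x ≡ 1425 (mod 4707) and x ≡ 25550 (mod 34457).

113802564

Write x = 1425 + 4707·k. Then 4707·k ≡ 25550 − 1425 ≡ 24125 (mod 34457).
Need 4707⁻¹ mod 34457. Extended Euclid on (34457, 4707):
34457 = 7·4707 + 1508
4707 = 3·1508 + 183
1508 = 8·183 + 44
183 = 4·44 + 7
44 = 6·7 + 2
7 = 3·2 + 1
2 = 2·1 + 0
Back-substitute:
1 = 7 − 3·2
1 = −3·44 + 19·7
1 = 19·183 − 79·44
1 = −79·1508 + 651·183
1 = 651·4707 − 2032·1508
1 = −2032·34457 + 14875·4707
4707⁻¹ ≡ 14875 (mod 34457), so k ≡ 14875·24125 ≡ 24177 (mod 34457).
x = 1425 + 4707·24177 = 113802564.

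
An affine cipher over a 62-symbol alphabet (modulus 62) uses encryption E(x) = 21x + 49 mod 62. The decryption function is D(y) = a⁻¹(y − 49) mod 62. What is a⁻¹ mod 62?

3

Run Euclid on (62, 21):
62 = 2·21 + 20
21 = 1·20 + 1
20 = 20·1 + 0
The gcd is 1. Working backward:
1 = 21 − 20
1 = −62 + 3·21
So 21·3 ≡ 1 (mod 62).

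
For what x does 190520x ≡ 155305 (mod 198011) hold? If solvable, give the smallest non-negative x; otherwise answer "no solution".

no solution

gcd(190520, 198011):
198011 = 1·190520 + 7491
190520 = 25·7491 + 3245
7491 = 2·3245 + 1001
3245 = 3·1001 + 242
1001 = 4·242 + 33
242 = 7·33 + 11
33 = 3·11 + 0
gcd = 11, but 11 ∤ 155305, so the congruence has no solution.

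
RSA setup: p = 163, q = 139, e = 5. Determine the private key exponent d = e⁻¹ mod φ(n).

φ(n) = (p−1)(q−1) = 162·138 = 22356.
Need d with 5·d ≡ 1 (mod 22356). Apply the extended Euclidean algorithm:
22356 = 4471×5 + 1
5 = 5×1 + 0
Back-substitute:
1 = 22356 − 4471·5
So 5·(-4471) ≡ 1 (mod 22356), hence d ≡ -4471 ≡ 17885 (mod 22356).

17885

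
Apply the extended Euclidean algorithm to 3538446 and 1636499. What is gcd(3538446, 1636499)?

Euclidean algorithm:
3538446 = 2*1636499 + 265448
1636499 = 6*265448 + 43811
265448 = 6*43811 + 2582
43811 = 16*2582 + 2499
2582 = 1*2499 + 83
2499 = 30*83 + 9
83 = 9*9 + 2
9 = 4*2 + 1
2 = 2*1 + 0
gcd(3538446, 1636499) = 1.
Express as a combination:
1 = 9 − 4·2
1 = −4·83 + 37·9
1 = 37·2499 − 1114·83
1 = −1114·2582 + 1151·2499
1 = 1151·43811 − 19530·2582
1 = −19530·265448 + 118331·43811
1 = 118331·1636499 − 729516·265448
1 = −729516·3538446 + 1577363·1636499
So 1 = (-729516)·3538446 + (1577363)·1636499.

1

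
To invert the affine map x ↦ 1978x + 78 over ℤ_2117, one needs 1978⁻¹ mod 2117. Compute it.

1919

Run Euclid on (2117, 1978):
2117 = 1×1978 + 139
1978 = 14×139 + 32
139 = 4×32 + 11
32 = 2×11 + 10
11 = 1×10 + 1
10 = 10×1 + 0
Since gcd(1978, 2117) = 1, back-substitute to write 1 as a combination:
1 = 11 − 10
1 = −32 + 3·11
1 = 3·139 − 13·32
1 = −13·1978 + 185·139
1 = 185·2117 − 198·1978
Thus 1978·(-198) ≡ 1 (mod 2117); reducing, -198 mod 2117 = 1919.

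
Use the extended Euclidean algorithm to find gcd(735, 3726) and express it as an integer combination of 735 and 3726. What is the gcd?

3

Euclidean algorithm:
3726 = 5×735 + 51
735 = 14×51 + 21
51 = 2×21 + 9
21 = 2×9 + 3
9 = 3×3 + 0
gcd(735, 3726) = 3.
Working backward:
3 = 21 − 2·9
3 = −2·51 + 5·21
3 = 5·735 − 72·51
3 = −72·3726 + 365·735
So 3 = (-72)·3726 + (365)·735.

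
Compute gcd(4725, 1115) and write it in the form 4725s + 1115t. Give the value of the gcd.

Euclidean algorithm:
4725 = 4·1115 + 265
1115 = 4·265 + 55
265 = 4·55 + 45
55 = 1·45 + 10
45 = 4·10 + 5
10 = 2·5 + 0
gcd(4725, 1115) = 5.
Working backward:
5 = 45 − 4·10
5 = −4·55 + 5·45
5 = 5·265 − 24·55
5 = −24·1115 + 101·265
5 = 101·4725 − 428·1115
So 5 = (101)·4725 + (-428)·1115.

5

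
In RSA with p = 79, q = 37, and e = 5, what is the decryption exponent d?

φ(n) = (p−1)(q−1) = 78·36 = 2808.
Need d with 5·d ≡ 1 (mod 2808). Apply the extended Euclidean algorithm:
2808 = 561*5 + 3
5 = 1*3 + 2
3 = 1*2 + 1
2 = 2*1 + 0
Back-substitute:
1 = 3 − 2
1 = −5 + 2·3
1 = 2·2808 − 1123·5
So 5·(-1123) ≡ 1 (mod 2808), hence d ≡ -1123 ≡ 1685 (mod 2808).

1685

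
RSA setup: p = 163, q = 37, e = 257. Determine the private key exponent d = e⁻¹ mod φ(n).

φ(n) = (p−1)(q−1) = 162·36 = 5832.
Need d with 257·d ≡ 1 (mod 5832). Apply the extended Euclidean algorithm:
5832 = 22×257 + 178
257 = 1×178 + 79
178 = 2×79 + 20
79 = 3×20 + 19
20 = 1×19 + 1
19 = 19×1 + 0
Back-substitute:
1 = 20 − 19
1 = −79 + 4·20
1 = 4·178 − 9·79
1 = −9·257 + 13·178
1 = 13·5832 − 295·257
So 257·(-295) ≡ 1 (mod 5832), hence d ≡ -295 ≡ 5537 (mod 5832).

5537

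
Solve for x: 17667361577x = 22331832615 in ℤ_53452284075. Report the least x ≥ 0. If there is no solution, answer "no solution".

First find gcd(17667361577, 53452284075):
53452284075 = 3×17667361577 + 450199344
17667361577 = 39×450199344 + 109587161
450199344 = 4×109587161 + 11850700
109587161 = 9×11850700 + 2930861
11850700 = 4×2930861 + 127256
2930861 = 23×127256 + 3973
127256 = 32×3973 + 120
3973 = 33×120 + 13
120 = 9×13 + 3
13 = 4×3 + 1
3 = 3×1 + 0
gcd = 1, so a unique solution mod 53452284075 exists.
Back-substitute for the Bézout coefficients:
1 = 13 − 4·3
1 = −4·120 + 37·13
1 = 37·3973 − 1225·120
1 = −1225·127256 + 39237·3973
1 = 39237·2930861 − 903676·127256
1 = −903676·11850700 + 3653941·2930861
1 = 3653941·109587161 − 33789145·11850700
1 = −33789145·450199344 + 138810521·109587161
1 = 138810521·17667361577 − 5447399464·450199344
1 = −5447399464·53452284075 + 16481008913·17667361577
So 17667361577·(16481008913) ≡ 1 (mod 53452284075), giving 17667361577⁻¹ ≡ 16481008913.
x ≡ 17667361577⁻¹·22331832615 ≡ 16481008913·22331832615 ≡ 48582850095 (mod 53452284075).

48582850095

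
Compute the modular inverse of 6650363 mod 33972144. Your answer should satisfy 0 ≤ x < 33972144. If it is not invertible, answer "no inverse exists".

Apply the Euclidean algorithm to 33972144 and 6650363:
33972144 = 5*6650363 + 720329
6650363 = 9*720329 + 167402
720329 = 4*167402 + 50721
167402 = 3*50721 + 15239
50721 = 3*15239 + 5004
15239 = 3*5004 + 227
5004 = 22*227 + 10
227 = 22*10 + 7
10 = 1*7 + 3
7 = 2*3 + 1
3 = 3*1 + 0
gcd = 1, so the inverse exists. Back-substitute:
1 = 7 − 2·3
1 = −2·10 + 3·7
1 = 3·227 − 68·10
1 = −68·5004 + 1499·227
1 = 1499·15239 − 4565·5004
1 = −4565·50721 + 15194·15239
1 = 15194·167402 − 50147·50721
1 = −50147·720329 + 215782·167402
1 = 215782·6650363 − 1992185·720329
1 = −1992185·33972144 + 10176707·6650363
So 6650363·10176707 ≡ 1 (mod 33972144).

10176707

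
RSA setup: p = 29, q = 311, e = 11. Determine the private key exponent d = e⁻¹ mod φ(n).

φ(n) = (p−1)(q−1) = 28·310 = 8680.
Need d with 11·d ≡ 1 (mod 8680). Apply the extended Euclidean algorithm:
8680 = 789×11 + 1
11 = 11×1 + 0
Back-substitute:
1 = 8680 − 789·11
So 11·(-789) ≡ 1 (mod 8680), hence d ≡ -789 ≡ 7891 (mod 8680).

7891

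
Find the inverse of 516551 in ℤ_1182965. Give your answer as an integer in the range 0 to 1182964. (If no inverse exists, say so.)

no inverse exists

Compute gcd(516551, 1182965):
1182965 = 2·516551 + 149863
516551 = 3·149863 + 66962
149863 = 2·66962 + 15939
66962 = 4·15939 + 3206
15939 = 4·3206 + 3115
3206 = 1·3115 + 91
3115 = 34·91 + 21
91 = 4·21 + 7
21 = 3·7 + 0
Since gcd = 7 > 1, 516551 is not a unit mod 1182965.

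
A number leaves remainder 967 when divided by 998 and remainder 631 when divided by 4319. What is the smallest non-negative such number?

3801351

Write x = 967 + 998·k. Then 998·k ≡ 631 − 967 ≡ 3983 (mod 4319).
Need 998⁻¹ mod 4319. Extended Euclid on (4319, 998):
4319 = 4×998 + 327
998 = 3×327 + 17
327 = 19×17 + 4
17 = 4×4 + 1
4 = 4×1 + 0
Back-substitute:
1 = 17 − 4·4
1 = −4·327 + 77·17
1 = 77·998 − 235·327
1 = −235·4319 + 1017·998
998⁻¹ ≡ 1017 (mod 4319), so k ≡ 1017·3983 ≡ 3808 (mod 4319).
x = 967 + 998·3808 = 3801351.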